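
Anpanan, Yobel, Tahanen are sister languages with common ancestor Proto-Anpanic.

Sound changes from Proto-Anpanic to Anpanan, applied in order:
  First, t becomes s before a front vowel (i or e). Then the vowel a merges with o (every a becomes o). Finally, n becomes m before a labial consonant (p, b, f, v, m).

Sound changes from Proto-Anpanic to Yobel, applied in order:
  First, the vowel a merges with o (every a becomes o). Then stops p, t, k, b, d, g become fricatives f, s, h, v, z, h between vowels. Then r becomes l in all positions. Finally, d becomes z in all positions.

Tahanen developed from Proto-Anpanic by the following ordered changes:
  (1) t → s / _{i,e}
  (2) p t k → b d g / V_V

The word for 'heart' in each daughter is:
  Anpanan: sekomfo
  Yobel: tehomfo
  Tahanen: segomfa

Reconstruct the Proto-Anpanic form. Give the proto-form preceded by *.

Position 7: Anpanan has o, Yobel has o, Tahanen has a. Tahanen preserves a here (none of its changes turn any other segment into a), so the proto-segment is *a.
Position 1: Anpanan has s, Yobel has t, Tahanen has s. Yobel preserves t here (none of its changes turn any other segment into t), so the proto-segment is *t.
Verify the candidate proto-form against each daughter:
Anpanan: *tekomfa
  tekomfa → sekomfa   [palatalisation]
  sekomfa → sekomfo   [vowel merger]
  sekomfo (rule 3 does not apply)
  giving Anpanan sekomfo.
Yobel: start from *tekomfa.
  rule 1 (vowel merger): tekomfa → tekomfo
  rule 2 (intervocalic lenition): tekomfo → tehomfo
  rule 3: no change — tehomfo
  rule 4: no change — tehomfo
  ⇒ Yobel tehomfo
Tahanen: start from *tekomfa.
  rule 1 (palatalisation): tekomfa → sekomfa
  rule 2 (intervocalic voicing): sekomfa → segomfa
  ⇒ Tahanen segomfa
Only *tekomfa yields all of Anpanan sekomfo, Yobel tehomfo, Tahanen segomfa.

*tekomfa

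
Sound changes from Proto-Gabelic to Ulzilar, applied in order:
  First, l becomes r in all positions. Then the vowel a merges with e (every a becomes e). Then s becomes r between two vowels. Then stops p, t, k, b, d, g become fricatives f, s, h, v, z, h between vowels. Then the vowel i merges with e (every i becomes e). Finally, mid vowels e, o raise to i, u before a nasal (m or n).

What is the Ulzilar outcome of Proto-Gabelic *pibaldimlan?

Ulzilar: *pibaldimlan
  pibaldimlan → pibardimran   [unconditioned shift]
  pibardimran → piberdimren   [vowel merger]
  piberdimren (rule 3 does not apply)
  piberdimren → piverdimren   [intervocalic lenition]
  piverdimren → peverdemren   [vowel merger]
  peverdemren → peverdimrin   [pre-nasal raising]
  giving Ulzilar peverdimrin.

peverdimrin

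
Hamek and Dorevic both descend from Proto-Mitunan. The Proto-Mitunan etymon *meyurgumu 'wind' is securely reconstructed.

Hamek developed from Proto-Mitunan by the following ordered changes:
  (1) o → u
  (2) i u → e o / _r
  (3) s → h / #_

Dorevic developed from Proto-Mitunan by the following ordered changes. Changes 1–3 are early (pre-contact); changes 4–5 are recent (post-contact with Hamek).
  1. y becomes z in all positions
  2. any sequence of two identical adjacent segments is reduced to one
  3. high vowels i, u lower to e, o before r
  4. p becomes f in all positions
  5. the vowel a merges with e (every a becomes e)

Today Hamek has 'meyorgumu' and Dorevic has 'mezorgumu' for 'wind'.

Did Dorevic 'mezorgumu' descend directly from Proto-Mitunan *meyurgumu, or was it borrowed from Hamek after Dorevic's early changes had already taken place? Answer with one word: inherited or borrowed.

If inherited, *meyurgumu would pass through all of Dorevic's changes:
Dorevic: start from *meyurgumu.
  rule 1 (unconditioned shift): meyurgumu → mezurgumu
  rule 2: no change — mezurgumu
  rule 3 (pre-rhotic lowering): mezurgumu → mezorgumu
  rule 4: no change — mezorgumu
  rule 5: no change — mezorgumu
  ⇒ Dorevic mezorgumu
If borrowed from Hamek 'meyorgumu' after the early changes, it would undergo only the recent ones:
  rule 4 (unconditioned shift): no change (meyorgumu)
  rule 5 (vowel merger): no change (meyorgumu)
  ⇒ as a loan: meyorgumu
Dorevic 'mezorgumu' matches the inherited outcome exactly, so it is an inherited cognate, not a loan.

inherited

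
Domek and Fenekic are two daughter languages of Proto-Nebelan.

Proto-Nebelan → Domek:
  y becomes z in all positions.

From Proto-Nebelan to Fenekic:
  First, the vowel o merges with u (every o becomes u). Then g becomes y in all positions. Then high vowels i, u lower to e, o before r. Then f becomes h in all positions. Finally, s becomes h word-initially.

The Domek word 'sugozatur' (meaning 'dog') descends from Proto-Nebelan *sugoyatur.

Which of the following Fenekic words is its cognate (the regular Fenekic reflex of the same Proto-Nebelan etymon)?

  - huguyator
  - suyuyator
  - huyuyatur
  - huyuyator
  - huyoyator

huyuyator

Fenekic: *sugoyatur
  sugoyatur → suguyatur   [vowel merger]
  suguyatur → suyuyatur   [unconditioned shift]
  suyuyatur → suyuyator   [pre-rhotic lowering]
  suyuyator (rule 4 does not apply)
  suyuyator → huyuyator   [debuccalisation]
  giving Fenekic huyuyator.
The other candidates each miss or misapply at least one Fenekic change.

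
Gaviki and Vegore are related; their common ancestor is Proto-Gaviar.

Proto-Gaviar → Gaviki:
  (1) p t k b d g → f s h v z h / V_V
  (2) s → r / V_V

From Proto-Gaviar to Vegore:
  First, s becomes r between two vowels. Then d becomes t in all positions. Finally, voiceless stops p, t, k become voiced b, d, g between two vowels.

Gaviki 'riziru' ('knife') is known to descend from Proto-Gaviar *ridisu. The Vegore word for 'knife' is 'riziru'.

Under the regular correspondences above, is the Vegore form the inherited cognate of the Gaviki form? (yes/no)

Derive the expected Vegore reflex of *ridisu:
Vegore: *ridisu
  ridisu → ridiru   [rhotacism]
  ridiru → ritiru   [unconditioned shift]
  ritiru → ridiru   [intervocalic voicing]
  giving Vegore ridiru.
The regular Vegore reflex would be 'ridiru', but the attested form is 'riziru'. The correspondence is irregular, so they are not cognates (the Vegore form has a different source).

no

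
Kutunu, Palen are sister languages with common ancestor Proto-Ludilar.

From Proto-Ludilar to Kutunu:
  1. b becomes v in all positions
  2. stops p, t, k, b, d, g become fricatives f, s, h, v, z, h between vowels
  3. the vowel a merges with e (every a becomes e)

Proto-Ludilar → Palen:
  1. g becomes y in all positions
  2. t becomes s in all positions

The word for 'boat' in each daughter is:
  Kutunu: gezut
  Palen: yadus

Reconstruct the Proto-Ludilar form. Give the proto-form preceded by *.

*gadut

Position 2: Kutunu has e, Palen has a. Palen preserves a here (none of its changes turn any other segment into a), so the proto-segment is *a.
Position 5: Kutunu has t, Palen has s. Kutunu preserves t here (none of its changes turn any other segment into t), so the proto-segment is *t.
Continuing position by position gives *gadut; check it forward:
Kutunu: *gadut > gazut > gezut  (by intervocalic lenition, vowel merger)
Palen: *gadut
  gadut → yadut   [unconditioned shift]
  yadut → yadus   [unconditioned shift]
  giving Palen yadus.
*gadut is the unique common source.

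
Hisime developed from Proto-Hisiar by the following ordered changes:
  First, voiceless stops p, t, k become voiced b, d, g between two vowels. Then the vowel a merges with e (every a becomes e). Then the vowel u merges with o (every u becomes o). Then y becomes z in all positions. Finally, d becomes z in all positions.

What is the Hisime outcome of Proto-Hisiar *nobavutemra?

Hisime: *nobavutemra > nobavudemra > nobevudemre > nobevodemre > nobevozemre  (by intervocalic voicing, vowel merger, vowel merger, unconditioned shift)

nobevozemre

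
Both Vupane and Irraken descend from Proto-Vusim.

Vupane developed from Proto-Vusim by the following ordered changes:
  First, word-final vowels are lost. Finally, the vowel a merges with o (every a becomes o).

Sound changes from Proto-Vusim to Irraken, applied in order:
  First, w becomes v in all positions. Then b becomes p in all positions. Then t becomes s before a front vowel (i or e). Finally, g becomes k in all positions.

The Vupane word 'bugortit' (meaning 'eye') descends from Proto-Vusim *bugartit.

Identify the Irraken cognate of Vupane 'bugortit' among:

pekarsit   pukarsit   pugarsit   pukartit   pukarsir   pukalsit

Irraken: *bugartit > pugartit > pugarsit > pukarsit  (by unconditioned shift, palatalisation, unconditioned shift)
Among the options, 'pukarsit' alone shows every Irraken change applied in order.

pukarsit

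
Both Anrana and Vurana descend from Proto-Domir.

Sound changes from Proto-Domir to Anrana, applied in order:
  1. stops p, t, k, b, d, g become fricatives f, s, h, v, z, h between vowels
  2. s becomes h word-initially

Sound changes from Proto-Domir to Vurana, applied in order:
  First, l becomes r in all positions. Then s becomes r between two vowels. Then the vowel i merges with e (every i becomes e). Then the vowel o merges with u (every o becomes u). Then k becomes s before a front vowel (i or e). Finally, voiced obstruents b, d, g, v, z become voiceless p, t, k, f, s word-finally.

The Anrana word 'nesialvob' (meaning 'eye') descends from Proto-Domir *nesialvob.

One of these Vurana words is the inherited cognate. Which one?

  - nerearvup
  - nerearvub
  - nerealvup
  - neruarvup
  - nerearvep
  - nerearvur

Vurana: start from *nesialvob.
  rule 1 (unconditioned shift): nesialvob → nesiarvob
  rule 2 (rhotacism): nesiarvob → neriarvob
  rule 3 (vowel merger): neriarvob → nerearvob
  rule 4 (vowel merger): nerearvob → nerearvub
  rule 5: no change — nerearvub
  rule 6 (final devoicing): nerearvub → nerearvup
  ⇒ Vurana nerearvup
The other candidates each miss or misapply at least one Vurana change.

nerearvup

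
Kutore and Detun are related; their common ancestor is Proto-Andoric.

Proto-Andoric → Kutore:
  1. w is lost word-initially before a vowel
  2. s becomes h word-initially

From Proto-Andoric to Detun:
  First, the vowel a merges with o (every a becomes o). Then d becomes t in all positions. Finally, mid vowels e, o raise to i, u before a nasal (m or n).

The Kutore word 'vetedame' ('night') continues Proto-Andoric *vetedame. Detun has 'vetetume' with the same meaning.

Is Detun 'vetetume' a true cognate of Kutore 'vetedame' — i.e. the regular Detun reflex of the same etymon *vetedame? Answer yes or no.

Derive the expected Detun reflex of *vetedame:
Detun: *vetedame
  vetedame → vetedome   [vowel merger]
  vetedome → vetetome   [unconditioned shift]
  vetetome → vetetume   [pre-nasal raising]
  giving Detun vetetume.
Detun 'vetetume' matches the regular reflex exactly, so the pair is cognate.

yes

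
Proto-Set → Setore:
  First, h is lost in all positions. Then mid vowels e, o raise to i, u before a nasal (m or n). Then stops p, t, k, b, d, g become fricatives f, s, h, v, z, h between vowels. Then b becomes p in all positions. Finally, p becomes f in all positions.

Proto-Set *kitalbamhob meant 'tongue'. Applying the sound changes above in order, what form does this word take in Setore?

Setore: *kitalbamhob
  kitalbamhob → kitalbamob   [h-loss]
  kitalbamob (rule 2 does not apply)
  kitalbamob → kisalbamob   [intervocalic lenition]
  kisalbamob → kisalpamop   [unconditioned shift]
  kisalpamop → kisalfamof   [unconditioned shift]
  giving Setore kisalfamof.

kisalfamof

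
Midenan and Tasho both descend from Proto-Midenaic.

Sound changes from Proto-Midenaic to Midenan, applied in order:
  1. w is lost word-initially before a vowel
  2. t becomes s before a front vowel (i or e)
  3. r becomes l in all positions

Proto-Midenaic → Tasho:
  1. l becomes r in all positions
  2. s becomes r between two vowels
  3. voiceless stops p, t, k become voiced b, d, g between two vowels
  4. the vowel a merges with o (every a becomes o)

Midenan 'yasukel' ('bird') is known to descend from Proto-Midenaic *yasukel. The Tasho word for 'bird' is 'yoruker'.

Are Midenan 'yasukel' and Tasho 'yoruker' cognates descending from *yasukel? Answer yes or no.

Derive the expected Tasho reflex of *yasukel:
Tasho: *yasukel > yasuker > yaruker > yaruger > yoruger  (by unconditioned shift, rhotacism, intervocalic voicing, vowel merger)
The regular Tasho reflex would be 'yoruger', but the attested form is 'yoruker'. The correspondence is irregular, so they are not cognates (the Tasho form has a different source).

no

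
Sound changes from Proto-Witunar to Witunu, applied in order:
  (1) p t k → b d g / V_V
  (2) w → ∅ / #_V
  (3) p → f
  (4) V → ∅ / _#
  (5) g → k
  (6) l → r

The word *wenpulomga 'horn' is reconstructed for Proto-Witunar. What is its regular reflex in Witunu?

enfuromk

Witunu: start from *wenpulomga.
  rule 1: no change — wenpulomga
  rule 2 (glide loss): wenpulomga → enpulomga
  rule 3 (unconditioned shift): enpulomga → enfulomga
  rule 4 (apocope): enfulomga → enfulomg
  rule 5 (unconditioned shift): enfulomg → enfulomk
  rule 6 (unconditioned shift): enfulomk → enfuromk
  ⇒ Witunu enfuromk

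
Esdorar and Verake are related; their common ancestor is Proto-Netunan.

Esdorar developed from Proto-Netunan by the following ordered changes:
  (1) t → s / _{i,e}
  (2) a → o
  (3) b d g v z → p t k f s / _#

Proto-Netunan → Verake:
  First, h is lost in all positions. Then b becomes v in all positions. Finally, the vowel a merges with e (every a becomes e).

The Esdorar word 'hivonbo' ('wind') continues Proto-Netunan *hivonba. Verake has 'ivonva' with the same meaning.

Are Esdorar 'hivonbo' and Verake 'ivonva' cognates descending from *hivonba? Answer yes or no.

Derive the expected Verake reflex of *hivonba:
Verake: start from *hivonba.
  rule 1 (h-loss): hivonba → ivonba
  rule 2 (unconditioned shift): ivonba → ivonva
  rule 3 (vowel merger): ivonva → ivonve
  ⇒ Verake ivonve
The regular Verake reflex would be 'ivonve', but the attested form is 'ivonva'. The correspondence is irregular, so they are not cognates (the Verake form has a different source).

no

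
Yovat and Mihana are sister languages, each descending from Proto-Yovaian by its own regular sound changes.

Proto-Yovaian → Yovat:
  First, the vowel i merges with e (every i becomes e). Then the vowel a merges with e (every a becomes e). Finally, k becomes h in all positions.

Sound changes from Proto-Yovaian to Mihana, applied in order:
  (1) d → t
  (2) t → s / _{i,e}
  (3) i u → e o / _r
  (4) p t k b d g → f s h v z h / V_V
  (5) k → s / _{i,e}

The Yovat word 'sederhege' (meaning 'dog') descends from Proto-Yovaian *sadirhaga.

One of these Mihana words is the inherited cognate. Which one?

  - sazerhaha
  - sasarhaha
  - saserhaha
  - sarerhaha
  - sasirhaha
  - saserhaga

Mihana: start from *sadirhaga.
  rule 1 (unconditioned shift): sadirhaga → satirhaga
  rule 2 (palatalisation): satirhaga → sasirhaga
  rule 3 (pre-rhotic lowering): sasirhaga → saserhaga
  rule 4 (intervocalic lenition): saserhaga → saserhaha
  rule 5: no change — saserhaha
  ⇒ Mihana saserhaha
The other candidates each miss or misapply at least one Mihana change.

saserhaha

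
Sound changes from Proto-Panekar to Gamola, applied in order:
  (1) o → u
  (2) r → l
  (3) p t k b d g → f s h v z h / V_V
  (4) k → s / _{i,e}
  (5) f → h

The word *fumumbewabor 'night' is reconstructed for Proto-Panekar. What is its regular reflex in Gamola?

Gamola: *fumumbewabor > fumumbewabur > fumumbewabul > fumumbewavul > humumbewavul  (by vowel merger, unconditioned shift, intervocalic lenition, unconditioned shift)

humumbewavul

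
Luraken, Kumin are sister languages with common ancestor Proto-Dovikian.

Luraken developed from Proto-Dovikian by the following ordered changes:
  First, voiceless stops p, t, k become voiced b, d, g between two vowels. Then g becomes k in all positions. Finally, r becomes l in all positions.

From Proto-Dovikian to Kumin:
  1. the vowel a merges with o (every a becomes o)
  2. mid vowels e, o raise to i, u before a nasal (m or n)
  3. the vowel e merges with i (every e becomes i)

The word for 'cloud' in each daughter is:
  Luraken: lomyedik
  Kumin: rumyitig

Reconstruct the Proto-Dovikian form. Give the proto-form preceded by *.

*romyetig

Position 1: Luraken has l, Kumin has r. Kumin preserves r here (none of its changes turn any other segment into r), so the proto-segment is *r.
Position 8: Luraken has k, Kumin has g. Kumin preserves g here (none of its changes turn any other segment into g), so the proto-segment is *g.
Verify the candidate proto-form against each daughter:
Luraken: start from *romyetig.
  rule 1 (intervocalic voicing): romyetig → romyedig
  rule 2 (unconditioned shift): romyedig → romyedik
  rule 3 (unconditioned shift): romyedik → lomyedik
  ⇒ Luraken lomyedik
Kumin: start from *romyetig.
  rule 1: no change — romyetig
  rule 2 (pre-nasal raising): romyetig → rumyetig
  rule 3 (vowel merger): rumyetig → rumyitig
  ⇒ Kumin rumyitig
No other proto-form is consistent with every reflex, so the reconstruction is *romyetig.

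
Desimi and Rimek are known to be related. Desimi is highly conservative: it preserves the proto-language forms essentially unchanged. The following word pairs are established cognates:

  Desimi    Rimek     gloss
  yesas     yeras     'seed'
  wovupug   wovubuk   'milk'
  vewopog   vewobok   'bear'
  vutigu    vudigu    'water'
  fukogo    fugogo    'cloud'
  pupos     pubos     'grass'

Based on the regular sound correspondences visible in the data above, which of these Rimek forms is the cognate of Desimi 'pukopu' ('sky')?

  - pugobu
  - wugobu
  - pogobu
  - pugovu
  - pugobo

fukogo ~ fugogo — Desimi k corresponds to Rimek g between vowels (before a back vowel).
wovupug ~ wovubuk — Desimi p corresponds to Rimek b between vowels (before a back vowel).
Applying these to Desimi 'pukopu':
  pukopu → pugopu   (k→g between vowels (before a back vowel))
  pugopu → pugobu   (p→b between vowels (before a back vowel))
So the Rimek cognate is 'pugobu'.

pugobu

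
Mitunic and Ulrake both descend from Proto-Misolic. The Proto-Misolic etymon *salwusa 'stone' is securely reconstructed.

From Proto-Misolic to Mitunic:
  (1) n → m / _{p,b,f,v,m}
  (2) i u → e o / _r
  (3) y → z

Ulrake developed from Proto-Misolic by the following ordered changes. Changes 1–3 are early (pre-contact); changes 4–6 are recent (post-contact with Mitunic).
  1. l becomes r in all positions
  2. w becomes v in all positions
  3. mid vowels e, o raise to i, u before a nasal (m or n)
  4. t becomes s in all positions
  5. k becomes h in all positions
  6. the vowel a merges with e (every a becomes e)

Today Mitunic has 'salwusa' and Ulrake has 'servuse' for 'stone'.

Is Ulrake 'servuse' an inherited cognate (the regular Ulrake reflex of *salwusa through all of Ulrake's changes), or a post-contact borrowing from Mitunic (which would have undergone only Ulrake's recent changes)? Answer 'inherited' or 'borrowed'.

If inherited, *salwusa would pass through all of Ulrake's changes:
Ulrake: start from *salwusa.
  rule 1 (unconditioned shift): salwusa → sarwusa
  rule 2 (unconditioned shift): sarwusa → sarvusa
  rule 3: no change — sarvusa
  rule 4: no change — sarvusa
  rule 5: no change — sarvusa
  rule 6 (vowel merger): sarvusa → servuse
  ⇒ Ulrake servuse
If borrowed from Mitunic 'salwusa' after the early changes, it would undergo only the recent ones:
  rule 4 (unconditioned shift): no change (salwusa)
  rule 5 (unconditioned shift): no change (salwusa)
  rule 6 (vowel merger): salwusa → selwuse
  ⇒ as a loan: selwuse
Ulrake 'servuse' matches the inherited outcome exactly, so it is an inherited cognate, not a loan.

inherited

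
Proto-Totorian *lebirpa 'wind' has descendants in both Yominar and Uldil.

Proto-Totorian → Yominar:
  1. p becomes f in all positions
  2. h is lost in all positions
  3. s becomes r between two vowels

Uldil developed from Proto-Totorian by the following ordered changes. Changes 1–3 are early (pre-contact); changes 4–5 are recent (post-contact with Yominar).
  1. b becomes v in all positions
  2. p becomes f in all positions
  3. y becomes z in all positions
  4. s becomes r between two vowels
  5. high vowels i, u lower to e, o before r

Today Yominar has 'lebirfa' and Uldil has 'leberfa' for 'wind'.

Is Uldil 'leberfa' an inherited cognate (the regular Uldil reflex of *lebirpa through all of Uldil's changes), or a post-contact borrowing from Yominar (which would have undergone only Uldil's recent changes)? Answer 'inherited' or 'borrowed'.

borrowed

If inherited, *lebirpa would pass through all of Uldil's changes:
Uldil: start from *lebirpa.
  rule 1 (unconditioned shift): lebirpa → levirpa
  rule 2 (unconditioned shift): levirpa → levirfa
  rule 3: no change — levirfa
  rule 4: no change — levirfa
  rule 5 (pre-rhotic lowering): levirfa → leverfa
  ⇒ Uldil leverfa
If borrowed from Yominar 'lebirfa' after the early changes, it would undergo only the recent ones:
  rule 4 (rhotacism): no change (lebirfa)
  rule 5 (pre-rhotic lowering): lebirfa → leberfa
  ⇒ as a loan: leberfa
Uldil 'leberfa' matches the loan outcome 'leberfa', not the inherited 'leverfa' — it skipped the early Uldil changes, so it was borrowed from Yominar.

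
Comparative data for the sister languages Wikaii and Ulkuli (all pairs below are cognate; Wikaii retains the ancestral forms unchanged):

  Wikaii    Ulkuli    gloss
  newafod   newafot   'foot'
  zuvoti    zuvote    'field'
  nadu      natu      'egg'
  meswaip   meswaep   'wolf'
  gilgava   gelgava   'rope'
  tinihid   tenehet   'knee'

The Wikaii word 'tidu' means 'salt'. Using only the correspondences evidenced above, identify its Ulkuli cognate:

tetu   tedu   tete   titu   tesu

gilgava ~ gelgava, tinihid ~ tenehet — Wikaii i corresponds to Ulkuli e after a consonant, before a consonant other than r, m, n, p, b, f, v.
nadu ~ natu — Wikaii d corresponds to Ulkuli t between vowels (before a back vowel).
Applying these to Wikaii 'tidu':
  tidu → tedu   (i→e after a consonant, before a consonant other than r, m, n, p, b, f, v)
  tedu → tetu   (d→t between vowels (before a back vowel))
So the Ulkuli cognate is 'tetu'.

tetu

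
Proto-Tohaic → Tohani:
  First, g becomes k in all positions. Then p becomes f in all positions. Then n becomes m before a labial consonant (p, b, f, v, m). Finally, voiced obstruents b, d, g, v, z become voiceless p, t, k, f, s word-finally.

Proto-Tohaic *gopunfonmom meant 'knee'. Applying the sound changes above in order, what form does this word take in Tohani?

Tohani: *gopunfonmom > kopunfonmom > kofunfonmom > kofumfommom  (by unconditioned shift, unconditioned shift, nasal place assimilation)

kofumfommom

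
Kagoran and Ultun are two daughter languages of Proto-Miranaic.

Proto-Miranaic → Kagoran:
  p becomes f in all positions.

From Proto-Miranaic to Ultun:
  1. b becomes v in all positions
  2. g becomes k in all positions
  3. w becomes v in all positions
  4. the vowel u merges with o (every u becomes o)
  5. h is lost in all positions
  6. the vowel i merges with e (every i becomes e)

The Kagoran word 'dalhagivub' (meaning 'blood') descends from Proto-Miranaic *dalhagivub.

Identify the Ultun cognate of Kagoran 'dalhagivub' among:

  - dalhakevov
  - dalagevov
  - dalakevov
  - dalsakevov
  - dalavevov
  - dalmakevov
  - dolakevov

dalakevov

Ultun: start from *dalhagivub.
  rule 1 (unconditioned shift): dalhagivub → dalhagivuv
  rule 2 (unconditioned shift): dalhagivuv → dalhakivuv
  rule 3: no change — dalhakivuv
  rule 4 (vowel merger): dalhakivuv → dalhakivov
  rule 5 (h-loss): dalhakivov → dalakivov
  rule 6 (vowel merger): dalakivov → dalakevov
  ⇒ Ultun dalakevov
Among the options, 'dalakevov' alone shows every Ultun change applied in order.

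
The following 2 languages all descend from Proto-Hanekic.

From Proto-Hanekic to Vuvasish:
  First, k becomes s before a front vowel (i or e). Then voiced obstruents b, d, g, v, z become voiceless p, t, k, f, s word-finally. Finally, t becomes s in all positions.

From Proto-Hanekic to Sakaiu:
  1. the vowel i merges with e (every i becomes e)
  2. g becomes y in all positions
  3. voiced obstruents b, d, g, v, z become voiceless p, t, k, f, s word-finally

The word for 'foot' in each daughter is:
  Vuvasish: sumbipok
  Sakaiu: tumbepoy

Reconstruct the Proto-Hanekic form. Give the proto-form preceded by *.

*tumbipog

Position 1: Vuvasish has s, Sakaiu has t. Taking the neighbouring segments as reconstructed: Vuvasish s could go back to *t or *s; Sakaiu t can only go back to *t — the one source consistent with every daughter is *t.
Position 8: Vuvasish has k, Sakaiu has y. Taking the neighbouring segments as reconstructed: Vuvasish k could go back to *k or *g; Sakaiu y could go back to *g or *y — the one source consistent with every daughter is *g.
Position 5: Vuvasish has i, Sakaiu has e. Vuvasish preserves i here (none of its changes turn any other segment into i), so the proto-segment is *i.
The remaining positions agree across the daughters. Check the candidate against every language:
Vuvasish: start from *tumbipog.
  rule 1: no change — tumbipog
  rule 2 (final devoicing): tumbipog → tumbipok
  rule 3 (unconditioned shift): tumbipok → sumbipok
  ⇒ Vuvasish sumbipok
Sakaiu: *tumbipog > tumbepog > tumbepoy  (by vowel merger, unconditioned shift)
Only *tumbipog yields all of Vuvasish sumbipok, Sakaiu tumbepoy.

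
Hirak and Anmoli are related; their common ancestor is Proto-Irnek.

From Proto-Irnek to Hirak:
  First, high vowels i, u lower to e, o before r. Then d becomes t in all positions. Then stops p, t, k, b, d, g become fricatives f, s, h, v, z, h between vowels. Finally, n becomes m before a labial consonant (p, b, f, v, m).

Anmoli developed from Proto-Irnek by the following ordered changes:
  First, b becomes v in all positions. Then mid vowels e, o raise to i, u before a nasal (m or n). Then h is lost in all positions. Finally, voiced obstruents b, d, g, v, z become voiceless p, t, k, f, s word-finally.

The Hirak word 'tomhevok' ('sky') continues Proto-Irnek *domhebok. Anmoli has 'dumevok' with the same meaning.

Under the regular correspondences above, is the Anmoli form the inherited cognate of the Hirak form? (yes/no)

Derive the expected Anmoli reflex of *domhebok:
Anmoli: start from *domhebok.
  rule 1 (unconditioned shift): domhebok → domhevok
  rule 2 (pre-nasal raising): domhevok → dumhevok
  rule 3 (h-loss): dumhevok → dumevok
  rule 4: no change — dumevok
  ⇒ Anmoli dumevok
Anmoli 'dumevok' matches the regular reflex exactly, so the pair is cognate.

yes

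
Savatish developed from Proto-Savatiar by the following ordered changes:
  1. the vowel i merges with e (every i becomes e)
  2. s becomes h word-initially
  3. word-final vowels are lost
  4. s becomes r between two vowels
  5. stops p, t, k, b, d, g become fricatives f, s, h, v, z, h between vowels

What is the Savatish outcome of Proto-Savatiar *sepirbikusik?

heferbehurek

Savatish: *sepirbikusik
  sepirbikusik → seperbekusek   [vowel merger]
  seperbekusek → heperbekusek   [debuccalisation]
  heperbekusek (rule 3 does not apply)
  heperbekusek → heperbekurek   [rhotacism]
  heperbekurek → heferbehurek   [intervocalic lenition]
  giving Savatish heferbehurek.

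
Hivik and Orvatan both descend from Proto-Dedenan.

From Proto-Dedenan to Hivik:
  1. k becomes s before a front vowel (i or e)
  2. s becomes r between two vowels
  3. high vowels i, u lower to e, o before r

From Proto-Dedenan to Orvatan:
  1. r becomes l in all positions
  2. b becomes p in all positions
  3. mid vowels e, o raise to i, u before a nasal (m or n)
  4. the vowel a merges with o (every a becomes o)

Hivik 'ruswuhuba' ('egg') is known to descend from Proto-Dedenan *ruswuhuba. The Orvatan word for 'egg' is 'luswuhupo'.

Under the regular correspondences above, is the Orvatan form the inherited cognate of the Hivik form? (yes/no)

yes

Derive the expected Orvatan reflex of *ruswuhuba:
Orvatan: *ruswuhuba
  ruswuhuba → luswuhuba   [unconditioned shift]
  luswuhuba → luswuhupa   [unconditioned shift]
  luswuhupa (rule 3 does not apply)
  luswuhupa → luswuhupo   [vowel merger]
  giving Orvatan luswuhupo.
Orvatan 'luswuhupo' matches the regular reflex exactly, so the pair is cognate.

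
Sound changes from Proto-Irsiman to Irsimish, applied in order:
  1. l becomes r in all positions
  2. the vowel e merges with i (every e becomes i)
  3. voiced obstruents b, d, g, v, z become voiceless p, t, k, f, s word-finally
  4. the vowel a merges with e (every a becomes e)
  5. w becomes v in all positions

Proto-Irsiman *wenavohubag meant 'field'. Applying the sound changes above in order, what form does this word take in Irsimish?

vinevohubek

Irsimish: *wenavohubag > winavohubag > winavohubak > winevohubek > vinevohubek  (by vowel merger, final devoicing, vowel merger, unconditioned shift)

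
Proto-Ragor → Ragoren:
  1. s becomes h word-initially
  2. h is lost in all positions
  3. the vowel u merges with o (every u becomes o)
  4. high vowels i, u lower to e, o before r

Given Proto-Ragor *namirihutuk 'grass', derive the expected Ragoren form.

Ragoren: *namirihutuk
  namirihutuk (rule 1 does not apply)
  namirihutuk → namiriutuk   [h-loss]
  namiriutuk → namiriotok   [vowel merger]
  namiriotok → nameriotok   [pre-rhotic lowering]
  giving Ragoren nameriotok.

nameriotok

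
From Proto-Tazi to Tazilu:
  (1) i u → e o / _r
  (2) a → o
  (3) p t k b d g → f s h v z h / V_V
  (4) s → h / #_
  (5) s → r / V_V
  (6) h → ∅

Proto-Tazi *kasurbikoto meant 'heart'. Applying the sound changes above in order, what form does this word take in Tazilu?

Tazilu: *kasurbikoto
  kasurbikoto → kasorbikoto   [pre-rhotic lowering]
  kasorbikoto → kosorbikoto   [vowel merger]
  kosorbikoto → kosorbihoso   [intervocalic lenition]
  kosorbihoso (rule 4 does not apply)
  kosorbihoso → kororbihoro   [rhotacism]
  kororbihoro → kororbioro   [h-loss]
  giving Tazilu kororbioro.

kororbioro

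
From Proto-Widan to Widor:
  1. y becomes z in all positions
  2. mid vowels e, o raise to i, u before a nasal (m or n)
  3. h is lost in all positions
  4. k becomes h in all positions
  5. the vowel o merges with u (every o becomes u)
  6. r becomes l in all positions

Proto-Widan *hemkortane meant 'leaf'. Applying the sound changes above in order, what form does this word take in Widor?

imhultane

Widor: *hemkortane
  hemkortane (rule 1 does not apply)
  hemkortane → himkortane   [pre-nasal raising]
  himkortane → imkortane   [h-loss]
  imkortane → imhortane   [unconditioned shift]
  imhortane → imhurtane   [vowel merger]
  imhurtane → imhultane   [unconditioned shift]
  giving Widor imhultane.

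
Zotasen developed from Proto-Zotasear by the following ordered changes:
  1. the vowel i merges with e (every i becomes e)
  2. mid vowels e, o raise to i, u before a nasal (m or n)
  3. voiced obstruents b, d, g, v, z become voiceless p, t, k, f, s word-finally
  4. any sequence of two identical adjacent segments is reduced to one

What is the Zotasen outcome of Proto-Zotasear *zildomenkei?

zelduminke

Zotasen: start from *zildomenkei.
  rule 1 (vowel merger): zildomenkei → zeldomenkee
  rule 2 (pre-nasal raising): zeldomenkee → zelduminkee
  rule 3: no change — zelduminkee
  rule 4 (degemination): zelduminkee → zelduminke
  ⇒ Zotasen zelduminke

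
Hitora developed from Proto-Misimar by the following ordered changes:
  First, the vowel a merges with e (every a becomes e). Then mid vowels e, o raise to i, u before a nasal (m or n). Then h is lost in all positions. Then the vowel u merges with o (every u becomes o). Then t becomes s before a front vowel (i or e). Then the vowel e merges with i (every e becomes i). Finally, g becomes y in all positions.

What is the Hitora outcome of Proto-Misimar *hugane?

oyini

Hitora: *hugane > hugene > hugine > ugine > ogine > ogini > oyini  (by vowel merger, pre-nasal raising, h-loss, vowel merger, vowel merger, unconditioned shift)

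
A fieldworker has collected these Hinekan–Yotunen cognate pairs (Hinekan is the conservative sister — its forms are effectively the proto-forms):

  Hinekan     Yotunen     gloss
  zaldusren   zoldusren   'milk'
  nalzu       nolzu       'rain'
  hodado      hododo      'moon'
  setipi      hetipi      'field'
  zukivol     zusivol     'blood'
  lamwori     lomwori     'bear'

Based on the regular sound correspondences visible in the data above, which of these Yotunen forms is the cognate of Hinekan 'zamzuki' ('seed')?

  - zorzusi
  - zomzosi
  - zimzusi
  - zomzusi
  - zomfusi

lamwori ~ lomwori — Hinekan a corresponds to Yotunen o after a consonant, before a nasal.
zukivol ~ zusivol — Hinekan k corresponds to Yotunen s between vowels (before a front vowel).
Applying these to Hinekan 'zamzuki':
  zamzuki → zomzuki   (a→o after a consonant, before a nasal)
  zomzuki → zomzusi   (k→s between vowels (before a front vowel))
So the Yotunen cognate is 'zomzusi'.

zomzusi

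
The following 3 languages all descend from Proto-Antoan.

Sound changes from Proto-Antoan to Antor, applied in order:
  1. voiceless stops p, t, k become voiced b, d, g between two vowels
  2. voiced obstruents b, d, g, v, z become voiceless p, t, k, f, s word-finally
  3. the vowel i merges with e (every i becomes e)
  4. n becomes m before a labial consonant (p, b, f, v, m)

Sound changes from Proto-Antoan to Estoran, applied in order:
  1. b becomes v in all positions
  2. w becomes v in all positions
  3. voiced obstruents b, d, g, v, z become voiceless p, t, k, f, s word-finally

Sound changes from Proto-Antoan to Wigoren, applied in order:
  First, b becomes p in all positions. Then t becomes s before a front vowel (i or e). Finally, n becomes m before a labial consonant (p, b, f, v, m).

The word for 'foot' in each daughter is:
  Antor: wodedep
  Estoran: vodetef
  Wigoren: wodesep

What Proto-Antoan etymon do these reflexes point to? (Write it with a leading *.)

Position 1: Antor has w, Estoran has v, Wigoren has w. Antor preserves w here (none of its changes turn any other segment into w), so the proto-segment is *w.
Position 5: Antor has d, Estoran has t, Wigoren has s. Taking the neighbouring segments as reconstructed: Antor d could go back to *t or *d; Estoran t can only go back to *t; Wigoren s could go back to *t or *s — the one source consistent with every daughter is *t.
Verify the candidate proto-form against each daughter:
Antor: start from *wodeteb.
  rule 1 (intervocalic voicing): wodeteb → wodedeb
  rule 2 (final devoicing): wodedeb → wodedep
  rule 3: no change — wodedep
  rule 4: no change — wodedep
  ⇒ Antor wodedep
Estoran: *wodeteb > wodetev > vodetev > vodetef  (by unconditioned shift, unconditioned shift, final devoicing)
Wigoren: *wodeteb > wodetep > wodesep  (by unconditioned shift, palatalisation)
*wodeteb is the unique common source.

*wodeteb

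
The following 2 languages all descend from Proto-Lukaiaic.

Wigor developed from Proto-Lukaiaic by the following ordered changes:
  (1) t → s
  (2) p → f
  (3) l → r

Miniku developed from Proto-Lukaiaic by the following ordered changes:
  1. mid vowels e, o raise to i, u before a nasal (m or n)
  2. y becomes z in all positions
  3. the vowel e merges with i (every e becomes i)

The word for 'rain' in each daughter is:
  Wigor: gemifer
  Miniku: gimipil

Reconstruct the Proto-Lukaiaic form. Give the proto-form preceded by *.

Position 2: Wigor has e, Miniku has i. Wigor preserves e here (none of its changes turn any other segment into e), so the proto-segment is *e.
Position 5: Wigor has f, Miniku has p. Miniku preserves p here (none of its changes turn any other segment into p), so the proto-segment is *p.
Position 6: Wigor has e, Miniku has i. Wigor preserves e here (none of its changes turn any other segment into e), so the proto-segment is *e.
This points to *gemipel. Verify forward in each daughter:
Wigor: start from *gemipel.
  rule 1: no change — gemipel
  rule 2 (unconditioned shift): gemipel → gemifel
  rule 3 (unconditioned shift): gemifel → gemifer
  ⇒ Wigor gemifer
Miniku: *gemipel > gimipel > gimipil  (by pre-nasal raising, vowel merger)
No other proto-form is consistent with every reflex, so the reconstruction is *gemipel.

*gemipel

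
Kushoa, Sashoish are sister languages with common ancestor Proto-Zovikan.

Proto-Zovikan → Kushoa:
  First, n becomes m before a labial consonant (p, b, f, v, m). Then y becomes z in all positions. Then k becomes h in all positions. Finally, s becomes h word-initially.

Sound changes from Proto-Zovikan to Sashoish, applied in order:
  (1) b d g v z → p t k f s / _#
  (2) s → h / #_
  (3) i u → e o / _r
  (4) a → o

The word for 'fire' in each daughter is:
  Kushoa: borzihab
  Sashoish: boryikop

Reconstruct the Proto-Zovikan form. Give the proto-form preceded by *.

*boryikab

Position 8: Kushoa has b, Sashoish has p. Kushoa preserves b here (none of its changes turn any other segment into b), so the proto-segment is *b.
Position 6: Kushoa has h, Sashoish has k. Taking the neighbouring segments as reconstructed: Kushoa h could go back to *k or *h; Sashoish k can only go back to *k — the one source consistent with every daughter is *k.
Continuing position by position gives *boryikab; check it forward:
Kushoa: *boryikab > borzikab > borzihab  (by unconditioned shift, unconditioned shift)
Sashoish: *boryikab
  boryikab → boryikap   [final devoicing]
  boryikap (rule 2 does not apply)
  boryikap (rule 3 does not apply)
  boryikap → boryikop   [vowel merger]
  giving Sashoish boryikop.
Only *boryikab yields all of Kushoa borzihab, Sashoish boryikop.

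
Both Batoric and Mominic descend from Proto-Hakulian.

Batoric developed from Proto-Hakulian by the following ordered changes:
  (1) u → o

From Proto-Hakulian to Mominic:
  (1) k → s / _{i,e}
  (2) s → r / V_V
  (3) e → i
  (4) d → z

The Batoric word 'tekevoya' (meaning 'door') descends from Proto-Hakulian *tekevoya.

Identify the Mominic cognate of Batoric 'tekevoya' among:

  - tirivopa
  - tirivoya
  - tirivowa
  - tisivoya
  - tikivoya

Mominic: start from *tekevoya.
  rule 1 (palatalisation): tekevoya → tesevoya
  rule 2 (rhotacism): tesevoya → terevoya
  rule 3 (vowel merger): terevoya → tirivoya
  rule 4: no change — tirivoya
  ⇒ Mominic tirivoya

tirivoya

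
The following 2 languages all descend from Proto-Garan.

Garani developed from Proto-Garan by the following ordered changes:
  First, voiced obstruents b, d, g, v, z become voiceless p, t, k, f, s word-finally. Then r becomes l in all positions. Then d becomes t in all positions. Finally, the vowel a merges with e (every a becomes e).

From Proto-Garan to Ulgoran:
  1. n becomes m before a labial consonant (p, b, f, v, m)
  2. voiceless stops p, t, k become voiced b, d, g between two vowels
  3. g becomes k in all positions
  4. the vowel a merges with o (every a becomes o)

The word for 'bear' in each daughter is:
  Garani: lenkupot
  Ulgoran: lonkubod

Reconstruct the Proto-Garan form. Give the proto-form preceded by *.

*lankupod

Position 8: Garani has t, Ulgoran has d. Taking the neighbouring segments as reconstructed: Garani t could go back to *t or *d; Ulgoran d can only go back to *d — the one source consistent with every daughter is *d.
Position 6: Garani has p, Ulgoran has b. Taking the neighbouring segments as reconstructed: Garani p can only go back to *p; Ulgoran b could go back to *p or *b — the one source consistent with every daughter is *p.
Position 2: Garani has e, Ulgoran has o. Taking the neighbouring segments as reconstructed: Garani e could go back to *a or *e; Ulgoran o could go back to *a or *o — the one source consistent with every daughter is *a.
This points to *lankupod. Verify forward in each daughter:
Garani: *lankupod > lankupot > lenkupot  (by final devoicing, vowel merger)
Ulgoran: start from *lankupod.
  rule 1: no change — lankupod
  rule 2 (intervocalic voicing): lankupod → lankubod
  rule 3: no change — lankubod
  rule 4 (vowel merger): lankubod → lonkubod
  ⇒ Ulgoran lonkubod
Only *lankupod yields all of Garani lenkupot, Ulgoran lonkubod.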